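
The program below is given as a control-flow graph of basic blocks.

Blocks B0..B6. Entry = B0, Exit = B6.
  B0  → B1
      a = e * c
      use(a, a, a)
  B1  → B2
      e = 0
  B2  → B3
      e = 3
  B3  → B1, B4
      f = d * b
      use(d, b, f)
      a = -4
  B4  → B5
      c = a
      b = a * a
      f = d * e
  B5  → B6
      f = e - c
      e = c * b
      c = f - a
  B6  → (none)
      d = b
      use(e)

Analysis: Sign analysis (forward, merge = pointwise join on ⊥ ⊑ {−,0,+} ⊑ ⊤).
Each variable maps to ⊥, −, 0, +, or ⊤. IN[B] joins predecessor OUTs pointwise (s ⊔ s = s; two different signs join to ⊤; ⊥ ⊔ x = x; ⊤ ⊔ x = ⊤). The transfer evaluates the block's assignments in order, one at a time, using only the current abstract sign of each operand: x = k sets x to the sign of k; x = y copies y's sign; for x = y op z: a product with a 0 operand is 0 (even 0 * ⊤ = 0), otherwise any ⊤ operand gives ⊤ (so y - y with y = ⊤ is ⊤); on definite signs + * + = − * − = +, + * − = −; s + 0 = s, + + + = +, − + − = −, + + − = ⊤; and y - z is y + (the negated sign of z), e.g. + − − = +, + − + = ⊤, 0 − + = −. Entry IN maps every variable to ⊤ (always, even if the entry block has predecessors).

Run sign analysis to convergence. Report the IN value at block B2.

Answer: {a: ⊤, b: ⊤, c: ⊤, d: ⊤, e: 0, f: ⊤}

Working:
Fixpoint table:
  B0:  IN=(all ⊤)  OUT=(all ⊤)
  B1:  IN=(all ⊤)  OUT={e:0; rest ⊤}
  B2:  IN={e:0; rest ⊤}  OUT={e:+; rest ⊤}
  B3:  IN={e:+; rest ⊤}  OUT={a:-, e:+; rest ⊤}
  B4:  IN={a:-, e:+; rest ⊤}  OUT={a:-, b:+, c:-, e:+; rest ⊤}
  B5:  IN={a:-, b:+, c:-, e:+; rest ⊤}  OUT={a:-, b:+, c:+, e:-, f:+; rest ⊤}
  B6:  IN={a:-, b:+, c:+, e:-, f:+; rest ⊤}  OUT={a:-, b:+, c:+, d:+, e:-, f:+; rest ⊤}

Merge at B2: IN[B2] = OUT[B1] = {a: ⊤, b: ⊤, c: ⊤, d: ⊤, e: 0, f: ⊤}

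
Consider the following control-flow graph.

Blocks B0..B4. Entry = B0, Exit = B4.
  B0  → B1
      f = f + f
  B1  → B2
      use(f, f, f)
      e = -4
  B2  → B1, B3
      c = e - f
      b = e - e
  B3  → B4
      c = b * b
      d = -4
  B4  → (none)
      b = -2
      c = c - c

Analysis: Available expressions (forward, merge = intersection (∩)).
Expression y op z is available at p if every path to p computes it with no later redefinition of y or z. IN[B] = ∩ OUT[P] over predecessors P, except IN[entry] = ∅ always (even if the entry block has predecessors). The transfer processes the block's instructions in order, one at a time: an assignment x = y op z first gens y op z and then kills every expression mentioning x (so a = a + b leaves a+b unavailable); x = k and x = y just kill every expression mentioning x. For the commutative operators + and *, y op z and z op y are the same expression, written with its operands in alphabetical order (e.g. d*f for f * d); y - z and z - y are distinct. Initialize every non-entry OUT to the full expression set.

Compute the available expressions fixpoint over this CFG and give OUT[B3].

Per-block solution:
  B0: | IN={} | OUT={}
  B1: | IN={} | OUT={}
  B2: | IN={} | OUT={e-e, e-f}
  B3: | IN={e-e, e-f} | OUT={b*b, e-e, e-f}
  B4: | IN={b*b, e-e, e-f} | OUT={e-e, e-f}

Merge at B3: IN[B3] = OUT[B2] = {e-e, e-f}
Applying B3's transfer function to that IN value gives OUT[B3] (row B3 above).

Answer: {b*b, e-e, e-f}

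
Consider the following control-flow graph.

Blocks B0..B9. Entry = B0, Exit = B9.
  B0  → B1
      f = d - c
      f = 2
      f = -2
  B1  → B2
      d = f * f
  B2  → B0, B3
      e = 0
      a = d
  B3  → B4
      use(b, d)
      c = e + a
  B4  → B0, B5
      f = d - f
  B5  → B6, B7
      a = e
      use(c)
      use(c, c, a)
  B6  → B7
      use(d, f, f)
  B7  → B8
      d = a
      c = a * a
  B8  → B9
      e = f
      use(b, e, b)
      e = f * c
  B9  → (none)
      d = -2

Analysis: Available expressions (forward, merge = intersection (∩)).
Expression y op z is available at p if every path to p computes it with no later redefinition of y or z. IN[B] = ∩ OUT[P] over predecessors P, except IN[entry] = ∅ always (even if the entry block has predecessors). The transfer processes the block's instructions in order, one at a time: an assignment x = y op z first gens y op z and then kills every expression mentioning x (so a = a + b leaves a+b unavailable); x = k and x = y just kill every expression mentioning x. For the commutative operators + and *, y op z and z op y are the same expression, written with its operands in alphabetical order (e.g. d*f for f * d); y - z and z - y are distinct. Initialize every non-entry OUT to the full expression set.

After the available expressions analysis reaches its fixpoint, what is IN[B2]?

Answer: {f*f}

Trace:
Converged values:
  B0: | IN={} | OUT={d-c}
  B1: | IN={d-c} | OUT={f*f}
  B2: | IN={f*f} | OUT={f*f}
  B3: | IN={f*f} | OUT={a+e, f*f}
  B4: | IN={a+e, f*f} | OUT={a+e}
  B5: | IN={a+e} | OUT={}
  B6: | IN={} | OUT={}
  B7: | IN={} | OUT={a*a}
  B8: | IN={a*a} | OUT={a*a, c*f}
  B9: | IN={a*a, c*f} | OUT={a*a, c*f}

Merge at B2: IN[B2] = OUT[B1] = {f*f}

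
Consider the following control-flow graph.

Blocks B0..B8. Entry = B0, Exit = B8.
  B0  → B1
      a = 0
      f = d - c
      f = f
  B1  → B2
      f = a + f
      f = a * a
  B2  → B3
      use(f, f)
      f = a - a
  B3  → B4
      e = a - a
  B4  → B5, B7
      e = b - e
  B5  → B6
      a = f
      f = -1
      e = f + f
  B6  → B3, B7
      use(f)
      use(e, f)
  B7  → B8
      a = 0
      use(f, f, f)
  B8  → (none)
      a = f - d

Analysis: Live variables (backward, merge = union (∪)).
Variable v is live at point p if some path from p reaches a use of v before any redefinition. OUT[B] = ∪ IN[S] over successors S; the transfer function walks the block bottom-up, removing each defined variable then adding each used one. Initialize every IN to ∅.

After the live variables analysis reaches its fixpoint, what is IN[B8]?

Fixpoint table:
  B0:  IN={b, c, d}  OUT={a, b, d, f}
  B1:  IN={a, b, d, f}  OUT={a, b, d, f}
  B2:  IN={a, b, d, f}  OUT={a, b, d, f}
  B3:  IN={a, b, d, f}  OUT={b, d, e, f}
  B4:  IN={b, d, e, f}  OUT={b, d, f}
  B5:  IN={b, d, f}  OUT={a, b, d, e, f}
  B6:  IN={a, b, d, e, f}  OUT={a, b, d, f}
  B7:  IN={d, f}  OUT={d, f}
  B8:  IN={d, f}  OUT={}

B8 is the boundary node: OUT[B8] = {}
Applying B8's transfer function to that OUT value gives IN[B8] (row B8 above).

Answer: {d, f}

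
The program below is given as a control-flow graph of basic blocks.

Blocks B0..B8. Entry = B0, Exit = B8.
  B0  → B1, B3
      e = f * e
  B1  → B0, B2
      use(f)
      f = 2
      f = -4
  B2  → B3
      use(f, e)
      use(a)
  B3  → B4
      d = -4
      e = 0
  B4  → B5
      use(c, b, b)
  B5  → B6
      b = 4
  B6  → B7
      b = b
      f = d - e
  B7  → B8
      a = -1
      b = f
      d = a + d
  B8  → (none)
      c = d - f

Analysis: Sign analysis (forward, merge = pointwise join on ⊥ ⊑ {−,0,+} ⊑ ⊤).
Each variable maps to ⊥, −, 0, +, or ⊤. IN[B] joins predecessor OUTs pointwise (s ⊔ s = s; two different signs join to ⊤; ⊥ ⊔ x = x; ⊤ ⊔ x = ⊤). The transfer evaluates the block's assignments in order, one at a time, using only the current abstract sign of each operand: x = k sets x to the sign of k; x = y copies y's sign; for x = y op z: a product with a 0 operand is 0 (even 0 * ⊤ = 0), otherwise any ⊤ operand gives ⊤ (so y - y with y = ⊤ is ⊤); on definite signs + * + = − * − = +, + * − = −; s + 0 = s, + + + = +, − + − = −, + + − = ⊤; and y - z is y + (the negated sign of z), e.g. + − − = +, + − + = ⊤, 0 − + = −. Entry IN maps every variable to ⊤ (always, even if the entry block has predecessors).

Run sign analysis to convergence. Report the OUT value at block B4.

Fixpoint table:
  B0:   IN=(all ⊤)   OUT=(all ⊤)
  B1:   IN=(all ⊤)   OUT={f:-; rest ⊤}
  B2:   IN={f:-; rest ⊤}   OUT={f:-; rest ⊤}
  B3:   IN=(all ⊤)   OUT={d:-, e:0; rest ⊤}
  B4:   IN={d:-, e:0; rest ⊤}   OUT={d:-, e:0; rest ⊤}
  B5:   IN={d:-, e:0; rest ⊤}   OUT={b:+, d:-, e:0; rest ⊤}
  B6:   IN={b:+, d:-, e:0; rest ⊤}   OUT={b:+, d:-, e:0, f:-; rest ⊤}
  B7:   IN={b:+, d:-, e:0, f:-; rest ⊤}   OUT={a:-, b:-, d:-, e:0, f:-; rest ⊤}
  B8:   IN={a:-, b:-, d:-, e:0, f:-; rest ⊤}   OUT={a:-, b:-, d:-, e:0, f:-; rest ⊤}

Merge at B4: IN[B4] = OUT[B3] = {a: ⊤, b: ⊤, c: ⊤, d: -, e: 0, f: ⊤}
Applying B4's transfer function to that IN value gives OUT[B4] (row B4 above).

Answer: {a: ⊤, b: ⊤, c: ⊤, d: -, e: 0, f: ⊤}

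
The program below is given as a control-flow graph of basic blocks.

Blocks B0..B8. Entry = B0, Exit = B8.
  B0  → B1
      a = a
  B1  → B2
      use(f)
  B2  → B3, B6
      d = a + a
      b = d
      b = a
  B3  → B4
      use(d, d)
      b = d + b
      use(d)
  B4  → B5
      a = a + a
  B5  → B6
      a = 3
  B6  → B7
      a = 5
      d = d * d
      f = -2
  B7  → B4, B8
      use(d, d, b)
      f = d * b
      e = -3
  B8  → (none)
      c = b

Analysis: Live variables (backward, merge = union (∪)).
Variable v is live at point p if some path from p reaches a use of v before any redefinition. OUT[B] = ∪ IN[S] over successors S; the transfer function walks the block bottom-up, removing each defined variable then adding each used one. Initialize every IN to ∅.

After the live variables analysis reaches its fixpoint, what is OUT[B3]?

Fixpoint table:
  B0:  IN={a, f}  OUT={a, f}
  B1:  IN={a, f}  OUT={a}
  B2:  IN={a}  OUT={a, b, d}
  B3:  IN={a, b, d}  OUT={a, b, d}
  B4:  IN={a, b, d}  OUT={b, d}
  B5:  IN={b, d}  OUT={b, d}
  B6:  IN={b, d}  OUT={a, b, d}
  B7:  IN={a, b, d}  OUT={a, b, d}
  B8:  IN={b}  OUT={}

Merge at B3: OUT[B3] = IN[B4] = {a, b, d}

Answer: {a, b, d}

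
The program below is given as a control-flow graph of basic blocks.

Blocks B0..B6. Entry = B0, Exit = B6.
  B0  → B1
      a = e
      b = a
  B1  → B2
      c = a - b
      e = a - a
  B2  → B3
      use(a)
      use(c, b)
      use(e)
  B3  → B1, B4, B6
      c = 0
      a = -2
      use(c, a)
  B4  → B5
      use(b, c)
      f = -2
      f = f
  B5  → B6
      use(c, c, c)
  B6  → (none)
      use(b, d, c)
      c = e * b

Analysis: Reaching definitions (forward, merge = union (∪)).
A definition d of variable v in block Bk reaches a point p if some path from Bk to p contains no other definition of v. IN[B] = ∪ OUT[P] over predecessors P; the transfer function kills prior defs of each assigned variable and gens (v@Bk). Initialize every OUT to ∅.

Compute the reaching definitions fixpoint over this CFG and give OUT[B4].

Answer: {a@B3, b@B0, c@B3, e@B1, f@B4}

Derivation:
Fixpoint table:
  B0: | IN={} | OUT={a@B0, b@B0}
  B1: | IN={a@B0, a@B3, b@B0, c@B3, e@B1} | OUT={a@B0, a@B3, b@B0, c@B1, e@B1}
  B2: | IN={a@B0, a@B3, b@B0, c@B1, e@B1} | OUT={a@B0, a@B3, b@B0, c@B1, e@B1}
  B3: | IN={a@B0, a@B3, b@B0, c@B1, e@B1} | OUT={a@B3, b@B0, c@B3, e@B1}
  B4: | IN={a@B3, b@B0, c@B3, e@B1} | OUT={a@B3, b@B0, c@B3, e@B1, f@B4}
  B5: | IN={a@B3, b@B0, c@B3, e@B1, f@B4} | OUT={a@B3, b@B0, c@B3, e@B1, f@B4}
  B6: | IN={a@B3, b@B0, c@B3, e@B1, f@B4} | OUT={a@B3, b@B0, c@B6, e@B1, f@B4}

Merge at B4: IN[B4] = OUT[B3] = {a@B3, b@B0, c@B3, e@B1}
Applying B4's transfer function to that IN value gives OUT[B4] (row B4 above).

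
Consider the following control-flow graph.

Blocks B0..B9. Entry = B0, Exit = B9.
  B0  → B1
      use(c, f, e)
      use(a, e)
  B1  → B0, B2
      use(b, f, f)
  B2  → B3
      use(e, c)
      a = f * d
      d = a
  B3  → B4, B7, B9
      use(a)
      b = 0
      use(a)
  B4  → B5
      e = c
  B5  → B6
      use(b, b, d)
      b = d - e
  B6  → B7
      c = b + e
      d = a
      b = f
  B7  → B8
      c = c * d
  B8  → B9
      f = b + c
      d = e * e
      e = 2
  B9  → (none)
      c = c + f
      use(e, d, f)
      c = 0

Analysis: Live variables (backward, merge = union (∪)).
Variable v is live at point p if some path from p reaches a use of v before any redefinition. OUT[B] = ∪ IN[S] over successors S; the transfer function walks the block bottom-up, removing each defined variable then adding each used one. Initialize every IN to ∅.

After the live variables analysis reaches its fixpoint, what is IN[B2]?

Answer: {c, d, e, f}

Trace:
Converged values:
  B0:  IN={a, b, c, d, e, f}  OUT={a, b, c, d, e, f}
  B1:  IN={a, b, c, d, e, f}  OUT={a, b, c, d, e, f}
  B2:  IN={c, d, e, f}  OUT={a, c, d, e, f}
  B3:  IN={a, c, d, e, f}  OUT={a, b, c, d, e, f}
  B4:  IN={a, b, c, d, f}  OUT={a, b, d, e, f}
  B5:  IN={a, b, d, e, f}  OUT={a, b, e, f}
  B6:  IN={a, b, e, f}  OUT={b, c, d, e}
  B7:  IN={b, c, d, e}  OUT={b, c, e}
  B8:  IN={b, c, e}  OUT={c, d, e, f}
  B9:  IN={c, d, e, f}  OUT={}

Merge at B2: OUT[B2] = IN[B3] = {a, c, d, e, f}
Applying B2's transfer function to that OUT value gives IN[B2] (row B2 above).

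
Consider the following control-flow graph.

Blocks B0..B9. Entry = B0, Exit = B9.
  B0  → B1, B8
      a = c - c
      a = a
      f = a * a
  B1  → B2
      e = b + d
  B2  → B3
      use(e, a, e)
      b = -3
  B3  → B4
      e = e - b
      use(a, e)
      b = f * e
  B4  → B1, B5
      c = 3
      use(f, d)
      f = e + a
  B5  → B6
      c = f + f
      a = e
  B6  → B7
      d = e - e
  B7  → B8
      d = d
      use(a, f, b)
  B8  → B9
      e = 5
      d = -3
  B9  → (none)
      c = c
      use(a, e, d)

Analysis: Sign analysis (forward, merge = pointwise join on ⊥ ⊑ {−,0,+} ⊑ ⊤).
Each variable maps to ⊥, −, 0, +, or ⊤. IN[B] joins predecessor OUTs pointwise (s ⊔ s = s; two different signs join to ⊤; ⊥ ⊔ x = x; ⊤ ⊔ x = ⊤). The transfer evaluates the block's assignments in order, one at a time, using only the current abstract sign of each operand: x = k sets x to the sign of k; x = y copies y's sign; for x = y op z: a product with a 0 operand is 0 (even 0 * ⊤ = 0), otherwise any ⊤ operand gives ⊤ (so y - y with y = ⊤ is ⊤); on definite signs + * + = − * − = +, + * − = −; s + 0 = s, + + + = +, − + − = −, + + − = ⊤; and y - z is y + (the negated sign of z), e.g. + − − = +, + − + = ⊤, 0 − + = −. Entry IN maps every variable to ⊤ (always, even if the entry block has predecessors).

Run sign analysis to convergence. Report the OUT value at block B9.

Answer: {a: ⊤, b: ⊤, c: ⊤, d: -, e: +, f: ⊤}

Derivation:
Converged values:
  B0: | IN=(all ⊤) | OUT=(all ⊤)
  B1: | IN=(all ⊤) | OUT=(all ⊤)
  B2: | IN=(all ⊤) | OUT={b:-; rest ⊤}
  B3: | IN={b:-; rest ⊤} | OUT=(all ⊤)
  B4: | IN=(all ⊤) | OUT={c:+; rest ⊤}
  B5: | IN={c:+; rest ⊤} | OUT=(all ⊤)
  B6: | IN=(all ⊤) | OUT=(all ⊤)
  B7: | IN=(all ⊤) | OUT=(all ⊤)
  B8: | IN=(all ⊤) | OUT={d:-, e:+; rest ⊤}
  B9: | IN={d:-, e:+; rest ⊤} | OUT={d:-, e:+; rest ⊤}

Merge at B9: IN[B9] = OUT[B8] = {a: ⊤, b: ⊤, c: ⊤, d: -, e: +, f: ⊤}
Applying B9's transfer function to that IN value gives OUT[B9] (row B9 above).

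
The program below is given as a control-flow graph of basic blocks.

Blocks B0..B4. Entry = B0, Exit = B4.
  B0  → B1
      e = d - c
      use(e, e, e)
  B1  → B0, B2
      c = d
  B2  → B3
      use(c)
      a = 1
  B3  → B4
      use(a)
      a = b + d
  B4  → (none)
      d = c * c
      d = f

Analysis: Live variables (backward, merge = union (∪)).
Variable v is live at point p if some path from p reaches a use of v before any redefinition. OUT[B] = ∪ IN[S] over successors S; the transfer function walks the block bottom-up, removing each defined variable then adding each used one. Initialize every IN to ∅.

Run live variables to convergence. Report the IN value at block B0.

Answer: {b, c, d, f}

Derivation:
Per-block solution:
  B0: | IN={b, c, d, f} | OUT={b, d, f}
  B1: | IN={b, d, f} | OUT={b, c, d, f}
  B2: | IN={b, c, d, f} | OUT={a, b, c, d, f}
  B3: | IN={a, b, c, d, f} | OUT={c, f}
  B4: | IN={c, f} | OUT={}

Merge at B0: OUT[B0] = IN[B1] = {b, d, f}
Applying B0's transfer function to that OUT value gives IN[B0] (row B0 above).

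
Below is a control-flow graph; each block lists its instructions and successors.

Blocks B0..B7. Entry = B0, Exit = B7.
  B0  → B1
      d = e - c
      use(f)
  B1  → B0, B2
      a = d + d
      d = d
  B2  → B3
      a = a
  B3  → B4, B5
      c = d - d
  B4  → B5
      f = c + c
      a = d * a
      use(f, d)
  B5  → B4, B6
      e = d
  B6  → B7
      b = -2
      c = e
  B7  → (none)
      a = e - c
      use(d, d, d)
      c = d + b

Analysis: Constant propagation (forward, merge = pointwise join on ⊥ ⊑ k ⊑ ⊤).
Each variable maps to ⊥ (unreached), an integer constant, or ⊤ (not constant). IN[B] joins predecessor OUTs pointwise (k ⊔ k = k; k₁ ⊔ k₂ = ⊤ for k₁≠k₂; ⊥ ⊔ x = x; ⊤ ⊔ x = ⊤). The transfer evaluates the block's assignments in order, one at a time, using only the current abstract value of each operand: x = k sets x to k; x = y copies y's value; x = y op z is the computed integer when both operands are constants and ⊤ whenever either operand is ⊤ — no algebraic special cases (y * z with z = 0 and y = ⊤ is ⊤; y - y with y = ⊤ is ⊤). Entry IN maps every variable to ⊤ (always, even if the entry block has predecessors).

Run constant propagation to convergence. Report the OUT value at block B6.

Answer: {a: ⊤, b: -2, c: ⊤, d: ⊤, e: ⊤, f: ⊤}

Derivation:
Per-block solution:
  B0: | IN=(all ⊤) | OUT=(all ⊤)
  B1: | IN=(all ⊤) | OUT=(all ⊤)
  B2: | IN=(all ⊤) | OUT=(all ⊤)
  B3: | IN=(all ⊤) | OUT=(all ⊤)
  B4: | IN=(all ⊤) | OUT=(all ⊤)
  B5: | IN=(all ⊤) | OUT=(all ⊤)
  B6: | IN=(all ⊤) | OUT={b:-2; rest ⊤}
  B7: | IN={b:-2; rest ⊤} | OUT={b:-2; rest ⊤}

Merge at B6: IN[B6] = OUT[B5] = {a: ⊤, b: ⊤, c: ⊤, d: ⊤, e: ⊤, f: ⊤}
Applying B6's transfer function to that IN value gives OUT[B6] (row B6 above).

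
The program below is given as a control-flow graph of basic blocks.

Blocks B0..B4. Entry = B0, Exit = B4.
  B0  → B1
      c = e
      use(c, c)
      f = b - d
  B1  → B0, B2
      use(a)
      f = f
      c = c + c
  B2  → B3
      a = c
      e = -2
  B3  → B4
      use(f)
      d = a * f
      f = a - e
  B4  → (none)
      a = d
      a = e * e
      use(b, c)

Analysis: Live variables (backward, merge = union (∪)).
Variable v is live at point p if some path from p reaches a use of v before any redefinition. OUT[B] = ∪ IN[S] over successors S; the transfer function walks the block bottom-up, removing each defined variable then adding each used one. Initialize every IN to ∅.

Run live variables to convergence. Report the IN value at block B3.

Per-block solution:
  B0:  IN={a, b, d, e}  OUT={a, b, c, d, e, f}
  B1:  IN={a, b, c, d, e, f}  OUT={a, b, c, d, e, f}
  B2:  IN={b, c, f}  OUT={a, b, c, e, f}
  B3:  IN={a, b, c, e, f}  OUT={b, c, d, e}
  B4:  IN={b, c, d, e}  OUT={}

Merge at B3: OUT[B3] = IN[B4] = {b, c, d, e}
Applying B3's transfer function to that OUT value gives IN[B3] (row B3 above).

Answer: {a, b, c, e, f}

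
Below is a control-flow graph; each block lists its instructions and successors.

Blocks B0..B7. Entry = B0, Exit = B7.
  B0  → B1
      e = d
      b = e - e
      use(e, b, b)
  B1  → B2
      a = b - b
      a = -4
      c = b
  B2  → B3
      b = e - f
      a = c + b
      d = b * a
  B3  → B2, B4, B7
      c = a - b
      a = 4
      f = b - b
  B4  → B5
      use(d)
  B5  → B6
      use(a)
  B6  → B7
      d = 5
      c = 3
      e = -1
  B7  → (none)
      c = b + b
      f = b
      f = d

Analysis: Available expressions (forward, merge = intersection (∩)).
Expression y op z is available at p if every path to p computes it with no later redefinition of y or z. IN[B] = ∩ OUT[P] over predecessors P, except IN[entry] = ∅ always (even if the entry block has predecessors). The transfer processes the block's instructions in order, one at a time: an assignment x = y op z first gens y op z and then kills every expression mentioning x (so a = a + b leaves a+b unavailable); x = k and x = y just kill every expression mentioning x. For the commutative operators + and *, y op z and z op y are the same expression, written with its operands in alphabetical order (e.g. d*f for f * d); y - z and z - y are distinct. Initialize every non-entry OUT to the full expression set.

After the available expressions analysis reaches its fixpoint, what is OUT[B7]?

Answer: {b+b, b-b}

Trace:
Fixpoint table:
  B0:   IN={}   OUT={e-e}
  B1:   IN={e-e}   OUT={b-b, e-e}
  B2:   IN={b-b, e-e}   OUT={a*b, b+c, e-e, e-f}
  B3:   IN={a*b, b+c, e-e, e-f}   OUT={b-b, e-e}
  B4:   IN={b-b, e-e}   OUT={b-b, e-e}
  B5:   IN={b-b, e-e}   OUT={b-b, e-e}
  B6:   IN={b-b, e-e}   OUT={b-b}
  B7:   IN={b-b}   OUT={b+b, b-b}

Merge at B7: IN[B7] = OUT[B3] ∩ OUT[B6] = {b-b}
Applying B7's transfer function to that IN value gives OUT[B7] (row B7 above).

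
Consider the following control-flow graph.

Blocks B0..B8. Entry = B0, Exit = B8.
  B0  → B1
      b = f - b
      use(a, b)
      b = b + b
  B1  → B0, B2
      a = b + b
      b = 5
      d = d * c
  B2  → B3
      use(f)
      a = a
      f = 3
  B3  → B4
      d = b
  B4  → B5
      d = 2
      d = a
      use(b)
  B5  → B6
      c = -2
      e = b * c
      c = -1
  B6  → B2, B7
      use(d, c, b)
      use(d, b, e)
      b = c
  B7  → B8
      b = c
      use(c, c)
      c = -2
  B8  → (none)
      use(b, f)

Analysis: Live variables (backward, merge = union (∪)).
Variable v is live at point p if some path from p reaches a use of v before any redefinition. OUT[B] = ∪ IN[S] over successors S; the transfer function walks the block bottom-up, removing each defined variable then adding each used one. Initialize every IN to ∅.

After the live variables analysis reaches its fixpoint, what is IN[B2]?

Answer: {a, b, f}

Working:
Per-block solution:
  B0: | IN={a, b, c, d, f} | OUT={b, c, d, f}
  B1: | IN={b, c, d, f} | OUT={a, b, c, d, f}
  B2: | IN={a, b, f} | OUT={a, b, f}
  B3: | IN={a, b, f} | OUT={a, b, f}
  B4: | IN={a, b, f} | OUT={a, b, d, f}
  B5: | IN={a, b, d, f} | OUT={a, b, c, d, e, f}
  B6: | IN={a, b, c, d, e, f} | OUT={a, b, c, f}
  B7: | IN={c, f} | OUT={b, f}
  B8: | IN={b, f} | OUT={}

Merge at B2: OUT[B2] = IN[B3] = {a, b, f}
Applying B2's transfer function to that OUT value gives IN[B2] (row B2 above).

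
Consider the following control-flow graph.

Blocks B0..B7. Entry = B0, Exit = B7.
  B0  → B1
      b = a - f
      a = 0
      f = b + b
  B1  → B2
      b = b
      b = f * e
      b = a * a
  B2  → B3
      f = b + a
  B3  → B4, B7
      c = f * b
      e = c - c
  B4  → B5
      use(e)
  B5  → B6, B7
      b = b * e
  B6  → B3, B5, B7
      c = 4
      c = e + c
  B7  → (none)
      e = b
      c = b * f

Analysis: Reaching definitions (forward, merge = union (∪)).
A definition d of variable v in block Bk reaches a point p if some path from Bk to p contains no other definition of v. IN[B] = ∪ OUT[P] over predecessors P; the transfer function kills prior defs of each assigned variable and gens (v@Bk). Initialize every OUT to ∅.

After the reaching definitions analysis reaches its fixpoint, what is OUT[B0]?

Answer: {a@B0, b@B0, f@B0}

Working:
Per-block solution:
  B0: | IN={} | OUT={a@B0, b@B0, f@B0}
  B1: | IN={a@B0, b@B0, f@B0} | OUT={a@B0, b@B1, f@B0}
  B2: | IN={a@B0, b@B1, f@B0} | OUT={a@B0, b@B1, f@B2}
  B3: | IN={a@B0, b@B1, b@B5, c@B6, e@B3, f@B2} | OUT={a@B0, b@B1, b@B5, c@B3, e@B3, f@B2}
  B4: | IN={a@B0, b@B1, b@B5, c@B3, e@B3, f@B2} | OUT={a@B0, b@B1, b@B5, c@B3, e@B3, f@B2}
  B5: | IN={a@B0, b@B1, b@B5, c@B3, c@B6, e@B3, f@B2} | OUT={a@B0, b@B5, c@B3, c@B6, e@B3, f@B2}
  B6: | IN={a@B0, b@B5, c@B3, c@B6, e@B3, f@B2} | OUT={a@B0, b@B5, c@B6, e@B3, f@B2}
  B7: | IN={a@B0, b@B1, b@B5, c@B3, c@B6, e@B3, f@B2} | OUT={a@B0, b@B1, b@B5, c@B7, e@B7, f@B2}

B0 is the boundary node: IN[B0] = {}
Applying B0's transfer function to that IN value gives OUT[B0] (row B0 above).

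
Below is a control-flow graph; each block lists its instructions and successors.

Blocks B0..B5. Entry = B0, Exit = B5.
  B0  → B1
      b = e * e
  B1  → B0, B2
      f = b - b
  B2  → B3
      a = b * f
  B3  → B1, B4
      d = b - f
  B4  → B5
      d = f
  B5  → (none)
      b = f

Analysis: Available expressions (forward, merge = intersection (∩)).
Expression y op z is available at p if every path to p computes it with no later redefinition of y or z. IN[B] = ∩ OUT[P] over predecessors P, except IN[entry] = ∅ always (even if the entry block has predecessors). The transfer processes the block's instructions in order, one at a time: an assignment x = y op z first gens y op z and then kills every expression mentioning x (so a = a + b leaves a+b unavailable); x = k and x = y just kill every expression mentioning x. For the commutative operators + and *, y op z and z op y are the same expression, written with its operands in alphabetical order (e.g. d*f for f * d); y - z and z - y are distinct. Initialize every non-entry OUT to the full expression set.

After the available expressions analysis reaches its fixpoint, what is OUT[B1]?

Converged values:
  B0:  IN={}  OUT={e*e}
  B1:  IN={e*e}  OUT={b-b, e*e}
  B2:  IN={b-b, e*e}  OUT={b*f, b-b, e*e}
  B3:  IN={b*f, b-b, e*e}  OUT={b*f, b-b, b-f, e*e}
  B4:  IN={b*f, b-b, b-f, e*e}  OUT={b*f, b-b, b-f, e*e}
  B5:  IN={b*f, b-b, b-f, e*e}  OUT={e*e}

Merge at B1: IN[B1] = OUT[B0] ∩ OUT[B3] = {e*e}
Applying B1's transfer function to that IN value gives OUT[B1] (row B1 above).

Answer: {b-b, e*e}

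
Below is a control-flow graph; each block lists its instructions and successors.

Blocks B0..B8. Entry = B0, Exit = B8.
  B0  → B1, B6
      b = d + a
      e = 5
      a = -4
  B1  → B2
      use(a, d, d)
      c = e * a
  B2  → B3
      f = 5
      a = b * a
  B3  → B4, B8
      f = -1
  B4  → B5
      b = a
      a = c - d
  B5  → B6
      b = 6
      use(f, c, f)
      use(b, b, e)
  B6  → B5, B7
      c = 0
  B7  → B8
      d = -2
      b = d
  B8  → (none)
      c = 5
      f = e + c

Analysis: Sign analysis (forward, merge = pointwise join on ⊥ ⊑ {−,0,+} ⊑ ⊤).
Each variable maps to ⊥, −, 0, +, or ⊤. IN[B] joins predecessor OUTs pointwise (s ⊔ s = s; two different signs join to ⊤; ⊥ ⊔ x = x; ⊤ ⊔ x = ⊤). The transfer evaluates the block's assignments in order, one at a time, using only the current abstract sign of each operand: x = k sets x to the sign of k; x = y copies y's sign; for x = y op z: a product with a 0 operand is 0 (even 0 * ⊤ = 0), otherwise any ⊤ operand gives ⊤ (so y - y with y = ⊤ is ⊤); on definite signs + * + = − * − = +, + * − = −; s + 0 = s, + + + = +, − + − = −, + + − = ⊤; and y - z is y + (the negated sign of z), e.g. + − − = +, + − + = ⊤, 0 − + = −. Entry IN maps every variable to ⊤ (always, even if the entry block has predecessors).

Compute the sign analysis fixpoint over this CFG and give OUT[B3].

Converged values:
  B0:   IN=(all ⊤)   OUT={a:-, e:+; rest ⊤}
  B1:   IN={a:-, e:+; rest ⊤}   OUT={a:-, c:-, e:+; rest ⊤}
  B2:   IN={a:-, c:-, e:+; rest ⊤}   OUT={c:-, e:+, f:+; rest ⊤}
  B3:   IN={c:-, e:+, f:+; rest ⊤}   OUT={c:-, e:+, f:-; rest ⊤}
  B4:   IN={c:-, e:+, f:-; rest ⊤}   OUT={c:-, e:+, f:-; rest ⊤}
  B5:   IN={e:+; rest ⊤}   OUT={b:+, e:+; rest ⊤}
  B6:   IN={e:+; rest ⊤}   OUT={c:0, e:+; rest ⊤}
  B7:   IN={c:0, e:+; rest ⊤}   OUT={b:-, c:0, d:-, e:+; rest ⊤}
  B8:   IN={e:+; rest ⊤}   OUT={c:+, e:+, f:+; rest ⊤}

Merge at B3: IN[B3] = OUT[B2] = {a: ⊤, b: ⊤, c: -, d: ⊤, e: +, f: +}
Applying B3's transfer function to that IN value gives OUT[B3] (row B3 above).

Answer: {a: ⊤, b: ⊤, c: -, d: ⊤, e: +, f: -}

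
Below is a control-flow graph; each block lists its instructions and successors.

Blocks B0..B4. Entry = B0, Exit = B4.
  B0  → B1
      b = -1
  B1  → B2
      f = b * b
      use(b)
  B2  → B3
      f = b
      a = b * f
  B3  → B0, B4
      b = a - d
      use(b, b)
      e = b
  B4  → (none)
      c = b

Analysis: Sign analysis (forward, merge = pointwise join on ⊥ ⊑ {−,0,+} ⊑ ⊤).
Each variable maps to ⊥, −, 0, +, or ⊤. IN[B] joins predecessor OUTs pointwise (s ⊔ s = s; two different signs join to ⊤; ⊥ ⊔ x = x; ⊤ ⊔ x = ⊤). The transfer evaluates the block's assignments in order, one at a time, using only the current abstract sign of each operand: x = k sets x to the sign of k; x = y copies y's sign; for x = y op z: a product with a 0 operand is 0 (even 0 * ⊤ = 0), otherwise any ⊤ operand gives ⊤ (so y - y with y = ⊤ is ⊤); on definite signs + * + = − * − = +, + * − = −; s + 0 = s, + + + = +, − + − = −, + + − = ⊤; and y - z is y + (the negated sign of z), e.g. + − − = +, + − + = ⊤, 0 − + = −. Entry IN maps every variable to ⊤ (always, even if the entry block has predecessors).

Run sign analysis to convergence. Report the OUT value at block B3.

Answer: {a: +, b: ⊤, c: ⊤, d: ⊤, e: ⊤, f: -}

Derivation:
Fixpoint table:
  B0: | IN=(all ⊤) | OUT={b:-; rest ⊤}
  B1: | IN={b:-; rest ⊤} | OUT={b:-, f:+; rest ⊤}
  B2: | IN={b:-, f:+; rest ⊤} | OUT={a:+, b:-, f:-; rest ⊤}
  B3: | IN={a:+, b:-, f:-; rest ⊤} | OUT={a:+, f:-; rest ⊤}
  B4: | IN={a:+, f:-; rest ⊤} | OUT={a:+, f:-; rest ⊤}

Merge at B3: IN[B3] = OUT[B2] = {a: +, b: -, c: ⊤, d: ⊤, e: ⊤, f: -}
Applying B3's transfer function to that IN value gives OUT[B3] (row B3 above).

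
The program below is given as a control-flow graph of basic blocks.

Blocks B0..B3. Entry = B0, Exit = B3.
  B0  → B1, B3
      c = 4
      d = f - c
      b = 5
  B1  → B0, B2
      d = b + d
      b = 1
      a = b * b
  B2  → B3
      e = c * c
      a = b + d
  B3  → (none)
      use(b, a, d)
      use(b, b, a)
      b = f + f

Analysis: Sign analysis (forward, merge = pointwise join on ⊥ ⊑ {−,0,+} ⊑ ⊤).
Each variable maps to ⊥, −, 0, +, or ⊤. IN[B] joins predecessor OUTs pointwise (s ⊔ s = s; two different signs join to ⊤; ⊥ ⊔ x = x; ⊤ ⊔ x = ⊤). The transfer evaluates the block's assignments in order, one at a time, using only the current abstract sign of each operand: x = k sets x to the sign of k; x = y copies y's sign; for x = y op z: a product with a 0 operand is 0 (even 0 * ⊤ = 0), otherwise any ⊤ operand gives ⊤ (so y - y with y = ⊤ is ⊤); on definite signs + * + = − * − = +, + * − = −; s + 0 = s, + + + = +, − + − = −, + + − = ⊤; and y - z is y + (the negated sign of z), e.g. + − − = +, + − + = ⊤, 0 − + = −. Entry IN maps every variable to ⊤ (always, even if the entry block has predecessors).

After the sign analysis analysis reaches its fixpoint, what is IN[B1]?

Answer: {a: ⊤, b: +, c: +, d: ⊤, e: ⊤, f: ⊤}

Working:
Per-block solution:
  B0:  IN=(all ⊤)  OUT={b:+, c:+; rest ⊤}
  B1:  IN={b:+, c:+; rest ⊤}  OUT={a:+, b:+, c:+; rest ⊤}
  B2:  IN={a:+, b:+, c:+; rest ⊤}  OUT={b:+, c:+, e:+; rest ⊤}
  B3:  IN={b:+, c:+; rest ⊤}  OUT={c:+; rest ⊤}

Merge at B1: IN[B1] = OUT[B0] = {a: ⊤, b: +, c: +, d: ⊤, e: ⊤, f: ⊤}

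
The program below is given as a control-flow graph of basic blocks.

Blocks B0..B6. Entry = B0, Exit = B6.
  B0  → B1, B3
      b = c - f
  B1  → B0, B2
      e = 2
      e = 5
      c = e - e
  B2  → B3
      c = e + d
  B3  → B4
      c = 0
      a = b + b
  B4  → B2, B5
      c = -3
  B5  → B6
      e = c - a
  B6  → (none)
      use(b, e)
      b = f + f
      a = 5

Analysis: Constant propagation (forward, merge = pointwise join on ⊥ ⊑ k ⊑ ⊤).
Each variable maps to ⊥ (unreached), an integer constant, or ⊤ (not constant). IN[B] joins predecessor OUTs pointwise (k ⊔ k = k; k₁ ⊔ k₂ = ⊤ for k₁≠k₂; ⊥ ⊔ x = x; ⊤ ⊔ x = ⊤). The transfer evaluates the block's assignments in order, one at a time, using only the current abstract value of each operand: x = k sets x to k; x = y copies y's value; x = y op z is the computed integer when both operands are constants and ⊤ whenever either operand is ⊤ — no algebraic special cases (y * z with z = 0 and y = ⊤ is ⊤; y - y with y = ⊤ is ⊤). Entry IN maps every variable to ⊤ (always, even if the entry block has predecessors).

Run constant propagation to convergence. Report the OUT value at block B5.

Per-block solution:
  B0: | IN=(all ⊤) | OUT=(all ⊤)
  B1: | IN=(all ⊤) | OUT={c:0, e:5; rest ⊤}
  B2: | IN=(all ⊤) | OUT=(all ⊤)
  B3: | IN=(all ⊤) | OUT={c:0; rest ⊤}
  B4: | IN={c:0; rest ⊤} | OUT={c:-3; rest ⊤}
  B5: | IN={c:-3; rest ⊤} | OUT={c:-3; rest ⊤}
  B6: | IN={c:-3; rest ⊤} | OUT={a:5, c:-3; rest ⊤}

Merge at B5: IN[B5] = OUT[B4] = {a: ⊤, b: ⊤, c: -3, d: ⊤, e: ⊤, f: ⊤}
Applying B5's transfer function to that IN value gives OUT[B5] (row B5 above).

Answer: {a: ⊤, b: ⊤, c: -3, d: ⊤, e: ⊤, f: ⊤}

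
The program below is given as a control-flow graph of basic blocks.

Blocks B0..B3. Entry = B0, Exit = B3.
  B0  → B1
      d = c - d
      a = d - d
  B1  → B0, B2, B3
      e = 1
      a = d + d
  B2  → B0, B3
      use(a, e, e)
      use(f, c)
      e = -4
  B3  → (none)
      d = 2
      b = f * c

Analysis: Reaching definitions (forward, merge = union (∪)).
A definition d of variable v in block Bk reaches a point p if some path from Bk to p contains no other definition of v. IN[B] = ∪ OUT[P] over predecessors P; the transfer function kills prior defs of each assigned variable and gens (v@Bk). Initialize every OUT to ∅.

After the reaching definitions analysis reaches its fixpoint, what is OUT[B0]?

Answer: {a@B0, d@B0, e@B1, e@B2}

Working:
Converged values:
  B0:   IN={a@B1, d@B0, e@B1, e@B2}   OUT={a@B0, d@B0, e@B1, e@B2}
  B1:   IN={a@B0, d@B0, e@B1, e@B2}   OUT={a@B1, d@B0, e@B1}
  B2:   IN={a@B1, d@B0, e@B1}   OUT={a@B1, d@B0, e@B2}
  B3:   IN={a@B1, d@B0, e@B1, e@B2}   OUT={a@B1, b@B3, d@B3, e@B1, e@B2}

Merge at B0 (entry node, so the boundary value {} is joined with the incoming edge(s)): IN[B0] = {} ⊔ OUT[B1] ⊔ OUT[B2] = {a@B1, d@B0, e@B1, e@B2}
Applying B0's transfer function to that IN value gives OUT[B0] (row B0 above).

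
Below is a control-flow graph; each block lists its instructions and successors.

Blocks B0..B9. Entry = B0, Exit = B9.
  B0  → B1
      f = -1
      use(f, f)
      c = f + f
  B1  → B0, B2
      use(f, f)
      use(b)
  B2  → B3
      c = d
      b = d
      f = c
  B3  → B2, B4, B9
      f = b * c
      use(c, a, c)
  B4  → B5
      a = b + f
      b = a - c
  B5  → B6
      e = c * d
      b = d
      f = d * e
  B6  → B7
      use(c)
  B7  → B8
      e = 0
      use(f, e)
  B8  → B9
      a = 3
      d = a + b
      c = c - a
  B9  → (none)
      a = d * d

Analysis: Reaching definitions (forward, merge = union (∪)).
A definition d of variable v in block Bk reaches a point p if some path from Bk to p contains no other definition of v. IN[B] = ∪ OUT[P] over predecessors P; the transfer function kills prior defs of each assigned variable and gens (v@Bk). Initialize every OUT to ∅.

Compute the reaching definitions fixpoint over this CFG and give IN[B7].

Converged values:
  B0:   IN={c@B0, f@B0}   OUT={c@B0, f@B0}
  B1:   IN={c@B0, f@B0}   OUT={c@B0, f@B0}
  B2:   IN={b@B2, c@B0, c@B2, f@B0, f@B3}   OUT={b@B2, c@B2, f@B2}
  B3:   IN={b@B2, c@B2, f@B2}   OUT={b@B2, c@B2, f@B3}
  B4:   IN={b@B2, c@B2, f@B3}   OUT={a@B4, b@B4, c@B2, f@B3}
  B5:   IN={a@B4, b@B4, c@B2, f@B3}   OUT={a@B4, b@B5, c@B2, e@B5, f@B5}
  B6:   IN={a@B4, b@B5, c@B2, e@B5, f@B5}   OUT={a@B4, b@B5, c@B2, e@B5, f@B5}
  B7:   IN={a@B4, b@B5, c@B2, e@B5, f@B5}   OUT={a@B4, b@B5, c@B2, e@B7, f@B5}
  B8:   IN={a@B4, b@B5, c@B2, e@B7, f@B5}   OUT={a@B8, b@B5, c@B8, d@B8, e@B7, f@B5}
  B9:   IN={a@B8, b@B2, b@B5, c@B2, c@B8, d@B8, e@B7, f@B3, f@B5}   OUT={a@B9, b@B2, b@B5, c@B2, c@B8, d@B8, e@B7, f@B3, f@B5}

Merge at B7: IN[B7] = OUT[B6] = {a@B4, b@B5, c@B2, e@B5, f@B5}

Answer: {a@B4, b@B5, c@B2, e@B5, f@B5}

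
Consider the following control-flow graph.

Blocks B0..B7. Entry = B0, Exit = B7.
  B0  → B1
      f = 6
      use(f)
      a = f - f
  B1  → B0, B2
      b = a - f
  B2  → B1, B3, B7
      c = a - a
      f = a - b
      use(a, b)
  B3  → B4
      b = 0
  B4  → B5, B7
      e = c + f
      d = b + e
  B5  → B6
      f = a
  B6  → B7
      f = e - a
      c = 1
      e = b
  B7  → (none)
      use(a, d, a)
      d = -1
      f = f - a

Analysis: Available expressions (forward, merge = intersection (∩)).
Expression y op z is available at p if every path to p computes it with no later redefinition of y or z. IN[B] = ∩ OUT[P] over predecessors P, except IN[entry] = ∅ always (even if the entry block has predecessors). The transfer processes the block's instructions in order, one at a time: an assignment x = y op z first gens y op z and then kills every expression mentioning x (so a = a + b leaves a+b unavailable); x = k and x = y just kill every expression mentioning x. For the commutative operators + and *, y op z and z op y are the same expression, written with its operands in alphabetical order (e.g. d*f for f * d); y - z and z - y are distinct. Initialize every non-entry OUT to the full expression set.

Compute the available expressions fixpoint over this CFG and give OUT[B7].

Answer: {a-a}

Working:
Fixpoint table:
  B0: | IN={} | OUT={f-f}
  B1: | IN={} | OUT={a-f}
  B2: | IN={a-f} | OUT={a-a, a-b}
  B3: | IN={a-a, a-b} | OUT={a-a}
  B4: | IN={a-a} | OUT={a-a, b+e, c+f}
  B5: | IN={a-a, b+e, c+f} | OUT={a-a, b+e}
  B6: | IN={a-a, b+e} | OUT={a-a}
  B7: | IN={a-a} | OUT={a-a}

Merge at B7: IN[B7] = OUT[B2] ∩ OUT[B4] ∩ OUT[B6] = {a-a}
Applying B7's transfer function to that IN value gives OUT[B7] (row B7 above).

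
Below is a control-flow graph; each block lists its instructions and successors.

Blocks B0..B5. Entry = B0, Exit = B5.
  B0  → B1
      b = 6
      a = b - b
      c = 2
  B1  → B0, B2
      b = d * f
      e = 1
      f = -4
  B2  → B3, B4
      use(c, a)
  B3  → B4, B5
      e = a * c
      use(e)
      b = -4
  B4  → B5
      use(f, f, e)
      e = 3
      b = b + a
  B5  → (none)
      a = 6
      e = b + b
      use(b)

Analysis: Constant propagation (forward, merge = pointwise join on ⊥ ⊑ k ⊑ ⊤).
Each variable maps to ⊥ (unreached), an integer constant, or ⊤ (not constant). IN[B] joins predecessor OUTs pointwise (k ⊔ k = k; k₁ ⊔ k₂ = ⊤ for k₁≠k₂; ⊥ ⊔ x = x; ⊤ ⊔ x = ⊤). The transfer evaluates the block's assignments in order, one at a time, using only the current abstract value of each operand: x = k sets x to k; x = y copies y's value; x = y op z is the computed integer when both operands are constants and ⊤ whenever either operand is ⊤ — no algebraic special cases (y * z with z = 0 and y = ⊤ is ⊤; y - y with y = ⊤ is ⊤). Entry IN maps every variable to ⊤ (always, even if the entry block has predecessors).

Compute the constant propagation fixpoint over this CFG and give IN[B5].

Answer: {a: 0, b: ⊤, c: 2, d: ⊤, e: ⊤, f: -4}

Working:
Per-block solution:
  B0: | IN=(all ⊤) | OUT={a:0, b:6, c:2; rest ⊤}
  B1: | IN={a:0, b:6, c:2; rest ⊤} | OUT={a:0, c:2, e:1, f:-4; rest ⊤}
  B2: | IN={a:0, c:2, e:1, f:-4; rest ⊤} | OUT={a:0, c:2, e:1, f:-4; rest ⊤}
  B3: | IN={a:0, c:2, e:1, f:-4; rest ⊤} | OUT={a:0, b:-4, c:2, e:0, f:-4; rest ⊤}
  B4: | IN={a:0, c:2, f:-4; rest ⊤} | OUT={a:0, c:2, e:3, f:-4; rest ⊤}
  B5: | IN={a:0, c:2, f:-4; rest ⊤} | OUT={a:6, c:2, f:-4; rest ⊤}

Merge at B5: IN[B5] = OUT[B3] ⊔ OUT[B4] = {a: 0, b: ⊤, c: 2, d: ⊤, e: ⊤, f: -4}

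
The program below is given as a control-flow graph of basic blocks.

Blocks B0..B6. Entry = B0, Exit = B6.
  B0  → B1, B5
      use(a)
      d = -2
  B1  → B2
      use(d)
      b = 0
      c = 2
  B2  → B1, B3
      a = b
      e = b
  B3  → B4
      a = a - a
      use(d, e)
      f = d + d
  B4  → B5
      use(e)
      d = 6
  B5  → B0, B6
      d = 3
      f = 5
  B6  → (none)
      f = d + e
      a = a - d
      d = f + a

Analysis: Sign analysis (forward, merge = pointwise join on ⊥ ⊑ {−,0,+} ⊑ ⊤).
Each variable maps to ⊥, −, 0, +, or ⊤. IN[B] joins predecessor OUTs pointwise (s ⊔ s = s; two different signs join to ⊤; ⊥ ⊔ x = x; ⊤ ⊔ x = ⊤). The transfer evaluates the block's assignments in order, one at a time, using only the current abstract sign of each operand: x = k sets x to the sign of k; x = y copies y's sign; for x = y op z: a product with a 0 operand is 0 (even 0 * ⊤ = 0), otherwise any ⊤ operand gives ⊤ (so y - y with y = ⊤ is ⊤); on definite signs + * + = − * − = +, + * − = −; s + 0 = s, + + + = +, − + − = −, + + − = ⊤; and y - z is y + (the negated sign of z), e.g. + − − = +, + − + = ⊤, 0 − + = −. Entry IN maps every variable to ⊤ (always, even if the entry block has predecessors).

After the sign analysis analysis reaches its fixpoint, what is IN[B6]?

Answer: {a: ⊤, b: ⊤, c: ⊤, d: +, e: ⊤, f: +}

Trace:
Fixpoint table:
  B0: | IN=(all ⊤) | OUT={d:-; rest ⊤}
  B1: | IN={d:-; rest ⊤} | OUT={b:0, c:+, d:-; rest ⊤}
  B2: | IN={b:0, c:+, d:-; rest ⊤} | OUT={a:0, b:0, c:+, d:-, e:0; rest ⊤}
  B3: | IN={a:0, b:0, c:+, d:-, e:0; rest ⊤} | OUT={a:0, b:0, c:+, d:-, e:0, f:-; rest ⊤}
  B4: | IN={a:0, b:0, c:+, d:-, e:0, f:-; rest ⊤} | OUT={a:0, b:0, c:+, d:+, e:0, f:-; rest ⊤}
  B5: | IN=(all ⊤) | OUT={d:+, f:+; rest ⊤}
  B6: | IN={d:+, f:+; rest ⊤} | OUT=(all ⊤)

Merge at B6: IN[B6] = OUT[B5] = {a: ⊤, b: ⊤, c: ⊤, d: +, e: ⊤, f: +}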